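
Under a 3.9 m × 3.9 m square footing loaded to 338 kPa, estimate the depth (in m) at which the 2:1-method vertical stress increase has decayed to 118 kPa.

2:1 spreading — at depth z the loaded area has grown by z in each plan dimension:
qB²/(B+z)² = Δσ_z ⇒ z = B(√(q/Δσ_z) − 1) = 3.9×(√(338/118) − 1) = 2.701 m

z ≈ 2.7 m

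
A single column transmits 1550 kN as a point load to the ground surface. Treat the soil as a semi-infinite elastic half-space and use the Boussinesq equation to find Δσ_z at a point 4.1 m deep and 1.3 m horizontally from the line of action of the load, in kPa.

Boussinesq vertical stress below a point load on an elastic half-space:
Δσ_z = 3P/(2πz²) · [1 + (r/z)²]^(−5/2)
r/z = 1.3/4.1 = 0.31707; [1+(r/z)²]^(−5/2) = 0.78703.
Δσ_z = 3×1550/(2π×4.1²) × 0.78703 = 44.026 × 0.78703 = 34.65 kPa

Δσ_z ≈ 34.6 kPa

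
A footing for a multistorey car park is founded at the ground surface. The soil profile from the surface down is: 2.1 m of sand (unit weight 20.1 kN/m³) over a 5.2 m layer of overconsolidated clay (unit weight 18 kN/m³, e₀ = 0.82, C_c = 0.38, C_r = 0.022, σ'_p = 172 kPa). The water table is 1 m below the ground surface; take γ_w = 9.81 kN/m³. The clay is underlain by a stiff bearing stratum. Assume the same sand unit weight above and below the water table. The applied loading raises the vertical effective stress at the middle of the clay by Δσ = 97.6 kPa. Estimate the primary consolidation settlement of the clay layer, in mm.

S_c ≈ 28.6 mm

Mid-depth of clay below the ground surface: z = 2.1 + 5.2/2 = 4.7 m.
Total vertical stress at mid-clay: σ_v = 20.1×2.1 + 18×2.6 = 89.01 kPa.
Pore pressure: u = 9.81×(4.7 − 1) = 36.297 kPa.
Initial effective stress: σ'_0 = σ_v − u = 89.01 − 36.297 = 52.713 kPa.
Final effective stress: σ'_f = 52.713 + 97.6 = 150.31 kPa.
σ'_f = 150.31 ≤ σ'_p = 172 kPa, so the clay remains overconsolidated and only the recompression index applies:
S_c = C_r·H/(1+e₀)·log₁₀(σ'_f/σ'_0) = 0.022×5.2/1.82×log₁₀(150.31/52.713)
    = 0.062856 × 0.45507 = 0.0286 m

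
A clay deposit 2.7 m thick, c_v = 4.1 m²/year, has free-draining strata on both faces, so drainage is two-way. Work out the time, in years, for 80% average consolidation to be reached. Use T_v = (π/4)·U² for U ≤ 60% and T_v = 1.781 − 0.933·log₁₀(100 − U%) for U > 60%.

Drainage path length: H_d = H/2 = 1.35 m (double drainage).
U > 60%: T_v = 1.781 − 0.933·log₁₀(100 − 80) = 0.56714.
t = T_v·H_d²/c_v = 0.56714×1.35²/4.1 = 0.2521 years.

t ≈ 0.252 years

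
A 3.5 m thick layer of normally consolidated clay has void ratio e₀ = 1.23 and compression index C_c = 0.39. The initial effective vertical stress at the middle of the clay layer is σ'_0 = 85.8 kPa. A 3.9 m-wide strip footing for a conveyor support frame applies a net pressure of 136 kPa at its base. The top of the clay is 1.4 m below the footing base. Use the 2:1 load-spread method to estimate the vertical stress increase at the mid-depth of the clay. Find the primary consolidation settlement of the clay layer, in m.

S_c ≈ 0.167 m

Mid-depth of clay below the footing base: z = 1.4 + 3.5/2 = 3.15 m.
Stress increase at mid-clay by the 2:1 spreading method:
Δσ = qB/(B+z) = 136×3.9/(3.9+3.15) = 75.234 kPa
Final effective stress: σ'_f = σ'_0 + Δσ = 85.8 + 75.234 = 161.03 kPa.
Normally consolidated clay, so the full stress increment lies on the virgin compression line:
S_c = C_c·H/(1+e₀)·log₁₀(σ'_f/σ'_0) = 0.39×3.5/(1+1.23)×log₁₀(161.03/85.8)
    = 0.61211 × 0.27342 = 0.1674 m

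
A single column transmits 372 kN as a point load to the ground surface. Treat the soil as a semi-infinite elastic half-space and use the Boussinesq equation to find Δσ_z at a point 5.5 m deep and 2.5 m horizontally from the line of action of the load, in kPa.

Δσ_z ≈ 3.67 kPa

Boussinesq vertical stress below a point load on an elastic half-space:
Δσ_z = 3P/(2πz²) · [1 + (r/z)²]^(−5/2)
r/z = 2.5/5.5 = 0.45455; [1+(r/z)²]^(−5/2) = 0.62529.
Δσ_z = 3×372/(2π×5.5²) × 0.62529 = 5.8716 × 0.62529 = 3.671 kPa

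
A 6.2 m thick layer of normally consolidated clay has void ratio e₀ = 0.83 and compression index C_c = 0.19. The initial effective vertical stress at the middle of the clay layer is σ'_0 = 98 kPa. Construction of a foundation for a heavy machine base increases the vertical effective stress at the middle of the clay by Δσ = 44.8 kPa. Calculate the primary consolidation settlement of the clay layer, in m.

Final effective stress: σ'_f = σ'_0 + Δσ = 98 + 44.8 = 142.8 kPa.
Normally consolidated clay, so the full stress increment lies on the virgin compression line:
S_c = C_c·H/(1+e₀)·log₁₀(σ'_f/σ'_0) = 0.19×6.2/(1+0.83)×log₁₀(142.8/98)
    = 0.64372 × 0.1635 = 0.1052 m

S_c ≈ 0.105 m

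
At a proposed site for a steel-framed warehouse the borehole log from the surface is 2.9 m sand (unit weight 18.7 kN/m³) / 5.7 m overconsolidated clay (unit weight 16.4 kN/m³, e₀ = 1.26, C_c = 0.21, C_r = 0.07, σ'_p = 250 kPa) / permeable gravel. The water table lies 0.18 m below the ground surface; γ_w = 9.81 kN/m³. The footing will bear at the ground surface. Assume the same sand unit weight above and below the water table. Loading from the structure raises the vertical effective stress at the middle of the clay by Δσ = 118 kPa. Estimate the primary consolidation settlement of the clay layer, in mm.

S_c ≈ 97.1 mm

Mid-depth of clay below the ground surface: z = 2.9 + 5.7/2 = 5.75 m.
Total vertical stress at mid-clay: σ_v = 18.7×2.9 + 16.4×2.85 = 100.97 kPa.
Pore pressure: u = 9.81×(5.75 − 0.18) = 54.642 kPa.
Initial effective stress: σ'_0 = σ_v − u = 100.97 − 54.642 = 46.328 kPa.
Final effective stress: σ'_f = 46.328 + 118 = 164.33 kPa.
σ'_f = 164.33 ≤ σ'_p = 250 kPa, so the clay remains overconsolidated and only the recompression index applies:
S_c = C_r·H/(1+e₀)·log₁₀(σ'_f/σ'_0) = 0.07×5.7/2.26×log₁₀(164.33/46.328)
    = 0.17655 × 0.54987 = 0.09708 m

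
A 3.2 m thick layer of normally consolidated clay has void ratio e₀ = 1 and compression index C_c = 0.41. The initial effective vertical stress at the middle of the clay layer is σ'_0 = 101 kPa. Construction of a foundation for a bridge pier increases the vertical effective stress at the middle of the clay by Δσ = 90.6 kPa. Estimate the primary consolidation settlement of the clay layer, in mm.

S_c ≈ 182 mm

Final effective stress: σ'_f = σ'_0 + Δσ = 101 + 90.6 = 191.6 kPa.
Normally consolidated clay, so the full stress increment lies on the virgin compression line:
S_c = C_c·H/(1+e₀)·log₁₀(σ'_f/σ'_0) = 0.41×3.2/(1+1)×log₁₀(191.6/101)
    = 0.656 × 0.27807 = 0.1824 m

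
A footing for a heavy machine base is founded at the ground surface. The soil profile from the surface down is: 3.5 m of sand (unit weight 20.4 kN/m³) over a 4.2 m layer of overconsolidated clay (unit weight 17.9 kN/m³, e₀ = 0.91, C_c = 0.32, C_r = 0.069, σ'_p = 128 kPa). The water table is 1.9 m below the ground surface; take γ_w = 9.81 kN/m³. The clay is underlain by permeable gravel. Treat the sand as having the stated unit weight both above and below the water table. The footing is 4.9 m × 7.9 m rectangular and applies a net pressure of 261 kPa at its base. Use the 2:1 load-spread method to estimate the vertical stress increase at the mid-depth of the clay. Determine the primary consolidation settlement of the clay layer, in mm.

Mid-depth of clay below the ground surface: z = 3.5 + 4.2/2 = 5.6 m.
Total vertical stress at mid-clay: σ_v = 20.4×3.5 + 17.9×2.1 = 108.99 kPa.
Pore pressure: u = 9.81×(5.6 − 1.9) = 36.297 kPa.
Initial effective stress: σ'_0 = σ_v − u = 108.99 − 36.297 = 72.693 kPa.
Stress increase at mid-clay by the 2:1 spreading method:
Δσ = qBL/((B+z)(L+z)) = 261×4.9×7.9/((4.9+5.6)(7.9+5.6)) = 71.276 kPa
Final effective stress: σ'_f = 72.693 + 71.276 = 143.97 kPa.
σ'_f = 143.97 > σ'_p = 128 kPa, so the stress path crosses the preconsolidation pressure — recompression up to σ'_p, then virgin compression beyond:
S_c = H/(1+e₀)·[C_r·log₁₀(σ'_p/σ'_0) + C_c·log₁₀(σ'_f/σ'_p)]
    = 4.2/1.91 × [0.069×log₁₀(128/72.693) + 0.32×log₁₀(143.97/128)]
    = 2.199 × [0.016954 + 0.01634] = 0.07321 m

S_c ≈ 73.2 mm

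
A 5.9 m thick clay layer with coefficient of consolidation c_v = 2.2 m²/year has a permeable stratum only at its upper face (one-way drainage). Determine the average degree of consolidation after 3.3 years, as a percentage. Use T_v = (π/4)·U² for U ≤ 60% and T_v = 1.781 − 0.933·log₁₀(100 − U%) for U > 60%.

Drainage path length: H_d = H = 5.9 m (single drainage).
T_v = c_v·t/H_d² = 2.2×3.3/5.9² = 0.20856.
T_v = 0.20856 corresponds to the U ≤ 60% branch:
U = √(4T_v/π) = 0.5153

U ≈ 51.5 %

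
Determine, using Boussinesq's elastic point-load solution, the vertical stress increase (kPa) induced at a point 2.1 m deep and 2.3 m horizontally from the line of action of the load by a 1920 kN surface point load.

Δσ_z ≈ 29 kPa

Boussinesq vertical stress below a point load on an elastic half-space:
Δσ_z = 3P/(2πz²) · [1 + (r/z)²]^(−5/2)
r/z = 2.3/2.1 = 1.0952; [1+(r/z)²]^(−5/2) = 0.13937.
Δσ_z = 3×1920/(2π×2.1²) × 0.13937 = 207.88 × 0.13937 = 28.97 kPa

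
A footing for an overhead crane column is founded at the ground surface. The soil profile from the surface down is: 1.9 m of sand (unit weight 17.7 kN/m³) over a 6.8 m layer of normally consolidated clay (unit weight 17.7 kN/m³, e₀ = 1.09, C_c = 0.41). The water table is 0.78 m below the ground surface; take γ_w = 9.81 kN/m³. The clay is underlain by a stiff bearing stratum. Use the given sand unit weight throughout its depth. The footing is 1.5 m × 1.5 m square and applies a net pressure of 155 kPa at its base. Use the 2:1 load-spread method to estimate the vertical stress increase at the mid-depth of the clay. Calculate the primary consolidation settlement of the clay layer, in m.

Mid-depth of clay below the ground surface: z = 1.9 + 6.8/2 = 5.3 m.
Total vertical stress at mid-clay: σ_v = 17.7×1.9 + 17.7×3.4 = 93.81 kPa.
Pore pressure: u = 9.81×(5.3 − 0.78) = 44.341 kPa.
Initial effective stress: σ'_0 = σ_v − u = 93.81 − 44.341 = 49.469 kPa.
Stress increase at mid-clay by the 2:1 spreading method:
Δσ = qBL/((B+z)(L+z)) = 155×1.5×1.5/((1.5+5.3)(1.5+5.3)) = 7.5422 kPa
Final effective stress: σ'_f = σ'_0 + Δσ = 49.469 + 7.5422 = 57.011 kPa.
Normally consolidated clay, so the full stress increment lies on the virgin compression line:
S_c = C_c·H/(1+e₀)·log₁₀(σ'_f/σ'_0) = 0.41×6.8/(1+1.09)×log₁₀(57.011/49.469)
    = 1.334 × 0.061626 = 0.08221 m

S_c ≈ 0.0822 m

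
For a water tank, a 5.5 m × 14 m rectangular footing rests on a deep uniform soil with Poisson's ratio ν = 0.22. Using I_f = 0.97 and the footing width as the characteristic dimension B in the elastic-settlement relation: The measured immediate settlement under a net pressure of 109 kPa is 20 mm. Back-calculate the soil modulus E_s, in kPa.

E_s ≈ 27700 kPa

S_e = q·B·(1−ν²)/E_s · I_f  ⇒  E_s = q·B·(1−ν²)·I_f / S_e.
E_s = 109 × 5.5 × 0.9516 × 0.97 / 0.02 = 27670 kPa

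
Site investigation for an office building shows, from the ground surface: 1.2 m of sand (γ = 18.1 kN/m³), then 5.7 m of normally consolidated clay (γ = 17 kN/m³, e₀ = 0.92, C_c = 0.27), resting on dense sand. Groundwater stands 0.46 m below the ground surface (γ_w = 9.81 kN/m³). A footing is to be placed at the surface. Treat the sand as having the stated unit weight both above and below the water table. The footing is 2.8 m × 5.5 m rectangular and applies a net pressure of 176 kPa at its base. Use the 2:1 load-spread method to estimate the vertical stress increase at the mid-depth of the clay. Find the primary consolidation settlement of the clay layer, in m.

Mid-depth of clay below the ground surface: z = 1.2 + 5.7/2 = 4.05 m.
Total vertical stress at mid-clay: σ_v = 18.1×1.2 + 17×2.85 = 70.17 kPa.
Pore pressure: u = 9.81×(4.05 − 0.46) = 35.218 kPa.
Initial effective stress: σ'_0 = σ_v − u = 70.17 − 35.218 = 34.952 kPa.
Stress increase at mid-clay by the 2:1 spreading method:
Δσ = qBL/((B+z)(L+z)) = 176×2.8×5.5/((2.8+4.05)(5.5+4.05)) = 41.432 kPa
Final effective stress: σ'_f = σ'_0 + Δσ = 34.952 + 41.432 = 76.384 kPa.
Normally consolidated clay, so the full stress increment lies on the virgin compression line:
S_c = C_c·H/(1+e₀)·log₁₀(σ'_f/σ'_0) = 0.27×5.7/(1+0.92)×log₁₀(76.384/34.952)
    = 0.80156 × 0.33953 = 0.2722 m

S_c ≈ 0.272 m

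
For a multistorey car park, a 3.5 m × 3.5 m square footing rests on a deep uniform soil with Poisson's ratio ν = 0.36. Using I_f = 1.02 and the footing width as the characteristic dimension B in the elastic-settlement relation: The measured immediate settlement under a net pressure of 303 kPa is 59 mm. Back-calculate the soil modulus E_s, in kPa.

E_s ≈ 16000 kPa

S_e = q·B·(1−ν²)/E_s · I_f  ⇒  E_s = q·B·(1−ν²)·I_f / S_e.
E_s = 303 × 3.5 × 0.8704 × 1.02 / 0.059 = 15960 kPa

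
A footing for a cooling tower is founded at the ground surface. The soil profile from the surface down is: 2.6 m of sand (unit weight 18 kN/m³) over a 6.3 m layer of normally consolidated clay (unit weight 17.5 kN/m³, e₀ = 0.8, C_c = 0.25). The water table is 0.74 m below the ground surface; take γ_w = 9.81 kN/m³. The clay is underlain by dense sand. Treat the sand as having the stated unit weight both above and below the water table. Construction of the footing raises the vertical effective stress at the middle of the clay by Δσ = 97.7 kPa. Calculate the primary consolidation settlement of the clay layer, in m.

Mid-depth of clay below the ground surface: z = 2.6 + 6.3/2 = 5.75 m.
Total vertical stress at mid-clay: σ_v = 18×2.6 + 17.5×3.15 = 101.93 kPa.
Pore pressure: u = 9.81×(5.75 − 0.74) = 49.148 kPa.
Initial effective stress: σ'_0 = σ_v − u = 101.93 − 49.148 = 52.782 kPa.
Final effective stress: σ'_f = σ'_0 + Δσ = 52.782 + 97.7 = 150.48 kPa.
Normally consolidated clay, so the full stress increment lies on the virgin compression line:
S_c = C_c·H/(1+e₀)·log₁₀(σ'_f/σ'_0) = 0.25×6.3/(1+0.8)×log₁₀(150.48/52.782)
    = 0.875 × 0.45499 = 0.3981 m

S_c ≈ 0.398 m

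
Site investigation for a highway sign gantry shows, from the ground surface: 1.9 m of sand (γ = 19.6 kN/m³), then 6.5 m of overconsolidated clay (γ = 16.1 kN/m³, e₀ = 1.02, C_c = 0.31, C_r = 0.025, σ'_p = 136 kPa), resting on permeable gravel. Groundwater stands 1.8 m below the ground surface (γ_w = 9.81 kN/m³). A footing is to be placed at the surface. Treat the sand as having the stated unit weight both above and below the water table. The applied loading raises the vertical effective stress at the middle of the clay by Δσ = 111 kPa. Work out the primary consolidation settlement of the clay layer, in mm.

S_c ≈ 121 mm

Mid-depth of clay below the ground surface: z = 1.9 + 6.5/2 = 5.15 m.
Total vertical stress at mid-clay: σ_v = 19.6×1.9 + 16.1×3.25 = 89.565 kPa.
Pore pressure: u = 9.81×(5.15 − 1.8) = 32.864 kPa.
Initial effective stress: σ'_0 = σ_v − u = 89.565 − 32.864 = 56.701 kPa.
Final effective stress: σ'_f = 56.701 + 111 = 167.7 kPa.
σ'_f = 167.7 > σ'_p = 136 kPa, so the stress path crosses the preconsolidation pressure — recompression up to σ'_p, then virgin compression beyond:
S_c = H/(1+e₀)·[C_r·log₁₀(σ'_p/σ'_0) + C_c·log₁₀(σ'_f/σ'_p)]
    = 6.5/2.02 × [0.025×log₁₀(136/56.701) + 0.31×log₁₀(167.7/136)]
    = 3.2178 × [0.0094987 + 0.028208] = 0.1213 m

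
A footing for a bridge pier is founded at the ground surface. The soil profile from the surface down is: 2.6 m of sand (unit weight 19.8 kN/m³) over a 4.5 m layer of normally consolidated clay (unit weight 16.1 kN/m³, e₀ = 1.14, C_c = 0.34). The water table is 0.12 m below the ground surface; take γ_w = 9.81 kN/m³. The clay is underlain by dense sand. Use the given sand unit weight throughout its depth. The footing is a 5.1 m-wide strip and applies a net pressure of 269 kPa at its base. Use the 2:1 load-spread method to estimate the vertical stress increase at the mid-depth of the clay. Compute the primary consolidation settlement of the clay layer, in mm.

S_c ≈ 456 mm

Mid-depth of clay below the ground surface: z = 2.6 + 4.5/2 = 4.85 m.
Total vertical stress at mid-clay: σ_v = 19.8×2.6 + 16.1×2.25 = 87.705 kPa.
Pore pressure: u = 9.81×(4.85 − 0.12) = 46.401 kPa.
Initial effective stress: σ'_0 = σ_v − u = 87.705 − 46.401 = 41.304 kPa.
Stress increase at mid-clay by the 2:1 spreading method:
Δσ = qB/(B+z) = 269×5.1/(5.1+4.85) = 137.88 kPa
Final effective stress: σ'_f = σ'_0 + Δσ = 41.304 + 137.88 = 179.18 kPa.
Normally consolidated clay, so the full stress increment lies on the virgin compression line:
S_c = C_c·H/(1+e₀)·log₁₀(σ'_f/σ'_0) = 0.34×4.5/(1+1.14)×log₁₀(179.18/41.304)
    = 0.71495 × 0.6373 = 0.4556 m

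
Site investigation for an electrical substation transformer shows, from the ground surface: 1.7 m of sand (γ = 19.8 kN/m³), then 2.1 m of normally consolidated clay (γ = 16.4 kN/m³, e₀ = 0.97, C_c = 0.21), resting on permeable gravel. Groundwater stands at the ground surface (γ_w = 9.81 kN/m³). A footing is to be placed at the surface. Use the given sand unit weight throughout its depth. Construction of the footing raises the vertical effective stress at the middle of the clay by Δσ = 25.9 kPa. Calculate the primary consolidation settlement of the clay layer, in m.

S_c ≈ 0.0714 m

Mid-depth of clay below the ground surface: z = 1.7 + 2.1/2 = 2.75 m.
Total vertical stress at mid-clay: σ_v = 19.8×1.7 + 16.4×1.05 = 50.88 kPa.
Pore pressure: u = 9.81×(2.75 − 0) = 26.978 kPa.
Initial effective stress: σ'_0 = σ_v − u = 50.88 − 26.978 = 23.902 kPa.
Final effective stress: σ'_f = σ'_0 + Δσ = 23.902 + 25.9 = 49.802 kPa.
Normally consolidated clay, so the full stress increment lies on the virgin compression line:
S_c = C_c·H/(1+e₀)·log₁₀(σ'_f/σ'_0) = 0.21×2.1/(1+0.97)×log₁₀(49.802/23.902)
    = 0.22386 × 0.31881 = 0.07137 m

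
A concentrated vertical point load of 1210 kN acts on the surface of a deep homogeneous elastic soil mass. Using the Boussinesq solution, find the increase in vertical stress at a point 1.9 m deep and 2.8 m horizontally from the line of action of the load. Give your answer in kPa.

Boussinesq vertical stress below a point load on an elastic half-space:
Δσ_z = 3P/(2πz²) · [1 + (r/z)²]^(−5/2)
r/z = 2.8/1.9 = 1.4737; [1+(r/z)²]^(−5/2) = 0.055815.
Δσ_z = 3×1210/(2π×1.9²) × 0.055815 = 160.04 × 0.055815 = 8.933 kPa

Δσ_z ≈ 8.93 kPa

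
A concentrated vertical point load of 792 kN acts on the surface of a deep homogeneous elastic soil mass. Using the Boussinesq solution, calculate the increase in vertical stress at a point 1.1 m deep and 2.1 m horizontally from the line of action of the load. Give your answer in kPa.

Δσ_z ≈ 6.72 kPa

Boussinesq vertical stress below a point load on an elastic half-space:
Δσ_z = 3P/(2πz²) · [1 + (r/z)²]^(−5/2)
r/z = 2.1/1.1 = 1.9091; [1+(r/z)²]^(−5/2) = 0.021509.
Δσ_z = 3×792/(2π×1.1²) × 0.021509 = 312.52 × 0.021509 = 6.722 kPa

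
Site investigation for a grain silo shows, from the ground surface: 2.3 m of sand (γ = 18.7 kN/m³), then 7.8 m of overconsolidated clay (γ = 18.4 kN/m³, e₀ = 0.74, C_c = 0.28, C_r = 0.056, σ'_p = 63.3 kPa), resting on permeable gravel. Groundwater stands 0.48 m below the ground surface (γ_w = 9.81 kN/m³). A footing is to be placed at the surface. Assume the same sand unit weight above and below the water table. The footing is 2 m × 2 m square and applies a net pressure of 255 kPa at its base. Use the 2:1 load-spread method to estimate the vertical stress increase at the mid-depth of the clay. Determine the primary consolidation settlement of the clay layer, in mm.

Mid-depth of clay below the ground surface: z = 2.3 + 7.8/2 = 6.2 m.
Total vertical stress at mid-clay: σ_v = 18.7×2.3 + 18.4×3.9 = 114.77 kPa.
Pore pressure: u = 9.81×(6.2 − 0.48) = 56.113 kPa.
Initial effective stress: σ'_0 = σ_v − u = 114.77 − 56.113 = 58.657 kPa.
Stress increase at mid-clay by the 2:1 spreading method:
Δσ = qBL/((B+z)(L+z)) = 255×2×2/((2+6.2)(2+6.2)) = 15.17 kPa
Final effective stress: σ'_f = 58.657 + 15.17 = 73.827 kPa.
σ'_f = 73.827 > σ'_p = 63.3 kPa, so the stress path crosses the preconsolidation pressure — recompression up to σ'_p, then virgin compression beyond:
S_c = H/(1+e₀)·[C_r·log₁₀(σ'_p/σ'_0) + C_c·log₁₀(σ'_f/σ'_p)]
    = 7.8/1.74 × [0.056×log₁₀(63.3/58.657) + 0.28×log₁₀(73.827/63.3)]
    = 4.4828 × [0.0018527 + 0.018707] = 0.09217 m

S_c ≈ 92.2 mm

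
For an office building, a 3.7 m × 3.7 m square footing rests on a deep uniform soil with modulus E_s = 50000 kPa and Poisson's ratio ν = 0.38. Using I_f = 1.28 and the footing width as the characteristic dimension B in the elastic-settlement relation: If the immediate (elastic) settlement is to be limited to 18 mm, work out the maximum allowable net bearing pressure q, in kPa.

q ≈ 222 kPa

S_e = q·B·(1−ν²)/E_s · I_f  ⇒  q = S_e·E_s / (B·(1−ν²)·I_f).
q = 0.018 × 50000 / (3.7 × 0.8556 × 1.28) = 222.1 kPa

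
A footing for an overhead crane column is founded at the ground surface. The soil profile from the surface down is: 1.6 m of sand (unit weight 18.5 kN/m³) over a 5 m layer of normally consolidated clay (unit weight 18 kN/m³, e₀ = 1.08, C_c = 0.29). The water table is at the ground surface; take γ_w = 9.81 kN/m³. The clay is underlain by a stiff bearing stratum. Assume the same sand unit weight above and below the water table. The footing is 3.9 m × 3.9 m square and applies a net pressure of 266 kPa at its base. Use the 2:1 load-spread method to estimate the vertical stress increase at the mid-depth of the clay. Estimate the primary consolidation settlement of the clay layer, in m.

S_c ≈ 0.316 m

Mid-depth of clay below the ground surface: z = 1.6 + 5/2 = 4.1 m.
Total vertical stress at mid-clay: σ_v = 18.5×1.6 + 18×2.5 = 74.6 kPa.
Pore pressure: u = 9.81×(4.1 − 0) = 40.221 kPa.
Initial effective stress: σ'_0 = σ_v − u = 74.6 − 40.221 = 34.379 kPa.
Stress increase at mid-clay by the 2:1 spreading method:
Δσ = qBL/((B+z)(L+z)) = 266×3.9×3.9/((3.9+4.1)(3.9+4.1)) = 63.217 kPa
Final effective stress: σ'_f = σ'_0 + Δσ = 34.379 + 63.217 = 97.596 kPa.
Normally consolidated clay, so the full stress increment lies on the virgin compression line:
S_c = C_c·H/(1+e₀)·log₁₀(σ'_f/σ'_0) = 0.29×5/(1+1.08)×log₁₀(97.596/34.379)
    = 0.69712 × 0.45314 = 0.3159 m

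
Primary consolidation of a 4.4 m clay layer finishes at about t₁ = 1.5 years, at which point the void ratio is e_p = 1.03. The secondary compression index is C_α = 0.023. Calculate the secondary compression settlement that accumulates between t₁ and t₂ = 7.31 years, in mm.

S_s ≈ 34.3 mm

Secondary compression: S_s = C_α·H/(1+e_p)·log₁₀(t₂/t₁)
S_s = 0.023×4.4/(1+1.03)×log₁₀(7.31/1.5)
    = 0.04985 × 0.6878 = 0.03429 m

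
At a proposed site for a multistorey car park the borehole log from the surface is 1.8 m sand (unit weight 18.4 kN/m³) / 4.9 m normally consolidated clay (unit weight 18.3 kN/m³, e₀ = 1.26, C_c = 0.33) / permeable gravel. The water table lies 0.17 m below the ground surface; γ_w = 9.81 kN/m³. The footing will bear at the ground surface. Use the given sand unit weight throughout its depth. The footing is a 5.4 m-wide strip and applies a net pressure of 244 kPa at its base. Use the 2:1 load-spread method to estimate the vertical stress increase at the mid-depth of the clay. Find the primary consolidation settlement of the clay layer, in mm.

Mid-depth of clay below the ground surface: z = 1.8 + 4.9/2 = 4.25 m.
Total vertical stress at mid-clay: σ_v = 18.4×1.8 + 18.3×2.45 = 77.955 kPa.
Pore pressure: u = 9.81×(4.25 − 0.17) = 40.025 kPa.
Initial effective stress: σ'_0 = σ_v − u = 77.955 − 40.025 = 37.93 kPa.
Stress increase at mid-clay by the 2:1 spreading method:
Δσ = qB/(B+z) = 244×5.4/(5.4+4.25) = 136.54 kPa
Final effective stress: σ'_f = σ'_0 + Δσ = 37.93 + 136.54 = 174.47 kPa.
Normally consolidated clay, so the full stress increment lies on the virgin compression line:
S_c = C_c·H/(1+e₀)·log₁₀(σ'_f/σ'_0) = 0.33×4.9/(1+1.26)×log₁₀(174.47/37.93)
    = 0.71549 × 0.66274 = 0.4742 m

S_c ≈ 474 mm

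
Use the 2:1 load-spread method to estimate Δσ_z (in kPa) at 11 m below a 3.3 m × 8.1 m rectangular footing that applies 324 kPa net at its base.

Δσ_z ≈ 31.7 kPa

By the 2:1 method the load spreads at 1 horizontal : 2 vertical, so at depth z the loaded area has grown by z in each plan dimension:
Δσ = qBL/((B+z)(L+z)) = 324×3.3×8.1/((3.3+11)(8.1+11)) = 31.708 kPa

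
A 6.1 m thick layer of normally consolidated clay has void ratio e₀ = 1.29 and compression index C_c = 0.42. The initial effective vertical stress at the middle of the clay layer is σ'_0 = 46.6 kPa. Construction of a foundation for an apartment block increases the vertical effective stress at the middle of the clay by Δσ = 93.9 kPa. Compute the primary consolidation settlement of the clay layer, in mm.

S_c ≈ 536 mm

Final effective stress: σ'_f = σ'_0 + Δσ = 46.6 + 93.9 = 140.5 kPa.
Normally consolidated clay, so the full stress increment lies on the virgin compression line:
S_c = C_c·H/(1+e₀)·log₁₀(σ'_f/σ'_0) = 0.42×6.1/(1+1.29)×log₁₀(140.5/46.6)
    = 1.1188 × 0.47929 = 0.5362 m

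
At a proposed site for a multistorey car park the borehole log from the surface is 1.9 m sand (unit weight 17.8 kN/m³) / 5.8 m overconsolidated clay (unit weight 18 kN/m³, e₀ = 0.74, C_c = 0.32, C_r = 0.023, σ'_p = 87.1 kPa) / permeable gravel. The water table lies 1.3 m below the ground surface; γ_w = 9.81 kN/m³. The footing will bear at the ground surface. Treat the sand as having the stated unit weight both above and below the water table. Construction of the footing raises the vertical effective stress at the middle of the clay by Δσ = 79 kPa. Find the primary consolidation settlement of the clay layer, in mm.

S_c ≈ 205 mm

Mid-depth of clay below the ground surface: z = 1.9 + 5.8/2 = 4.8 m.
Total vertical stress at mid-clay: σ_v = 17.8×1.9 + 18×2.9 = 86.02 kPa.
Pore pressure: u = 9.81×(4.8 − 1.3) = 34.335 kPa.
Initial effective stress: σ'_0 = σ_v − u = 86.02 − 34.335 = 51.685 kPa.
Final effective stress: σ'_f = 51.685 + 79 = 130.69 kPa.
σ'_f = 130.69 > σ'_p = 87.1 kPa, so the stress path crosses the preconsolidation pressure — recompression up to σ'_p, then virgin compression beyond:
S_c = H/(1+e₀)·[C_r·log₁₀(σ'_p/σ'_0) + C_c·log₁₀(σ'_f/σ'_p)]
    = 5.8/1.74 × [0.023×log₁₀(87.1/51.685) + 0.32×log₁₀(130.69/87.1)]
    = 3.3333 × [0.005213 + 0.056392] = 0.2053 m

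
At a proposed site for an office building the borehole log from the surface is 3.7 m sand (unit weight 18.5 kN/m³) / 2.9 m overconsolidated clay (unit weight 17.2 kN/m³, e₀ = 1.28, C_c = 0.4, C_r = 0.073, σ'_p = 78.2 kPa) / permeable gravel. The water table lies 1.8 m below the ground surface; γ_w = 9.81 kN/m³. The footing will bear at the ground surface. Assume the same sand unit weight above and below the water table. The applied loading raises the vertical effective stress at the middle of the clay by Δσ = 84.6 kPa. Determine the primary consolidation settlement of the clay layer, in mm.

Mid-depth of clay below the ground surface: z = 3.7 + 2.9/2 = 5.15 m.
Total vertical stress at mid-clay: σ_v = 18.5×3.7 + 17.2×1.45 = 93.39 kPa.
Pore pressure: u = 9.81×(5.15 − 1.8) = 32.864 kPa.
Initial effective stress: σ'_0 = σ_v − u = 93.39 − 32.864 = 60.526 kPa.
Final effective stress: σ'_f = 60.526 + 84.6 = 145.13 kPa.
σ'_f = 145.13 > σ'_p = 78.2 kPa, so the stress path crosses the preconsolidation pressure — recompression up to σ'_p, then virgin compression beyond:
S_c = H/(1+e₀)·[C_r·log₁₀(σ'_p/σ'_0) + C_c·log₁₀(σ'_f/σ'_p)]
    = 2.9/2.28 × [0.073×log₁₀(78.2/60.526) + 0.4×log₁₀(145.13/78.2)]
    = 1.2719 × [0.0081223 + 0.10742] = 0.147 m

S_c ≈ 147 mm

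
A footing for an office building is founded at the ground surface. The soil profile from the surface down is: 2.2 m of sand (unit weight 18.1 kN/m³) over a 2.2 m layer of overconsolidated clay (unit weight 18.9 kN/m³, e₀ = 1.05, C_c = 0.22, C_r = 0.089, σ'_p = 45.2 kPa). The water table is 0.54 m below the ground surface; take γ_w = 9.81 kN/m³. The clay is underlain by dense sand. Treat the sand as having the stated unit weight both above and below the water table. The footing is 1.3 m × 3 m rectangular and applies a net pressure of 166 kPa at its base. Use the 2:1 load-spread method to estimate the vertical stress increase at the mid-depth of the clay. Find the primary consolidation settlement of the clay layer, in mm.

S_c ≈ 34.1 mm

Mid-depth of clay below the ground surface: z = 2.2 + 2.2/2 = 3.3 m.
Total vertical stress at mid-clay: σ_v = 18.1×2.2 + 18.9×1.1 = 60.61 kPa.
Pore pressure: u = 9.81×(3.3 − 0.54) = 27.076 kPa.
Initial effective stress: σ'_0 = σ_v − u = 60.61 − 27.076 = 33.534 kPa.
Stress increase at mid-clay by the 2:1 spreading method:
Δσ = qBL/((B+z)(L+z)) = 166×1.3×3/((1.3+3.3)(3+3.3)) = 22.34 kPa
Final effective stress: σ'_f = 33.534 + 22.34 = 55.874 kPa.
σ'_f = 55.874 > σ'_p = 45.2 kPa, so the stress path crosses the preconsolidation pressure — recompression up to σ'_p, then virgin compression beyond:
S_c = H/(1+e₀)·[C_r·log₁₀(σ'_p/σ'_0) + C_c·log₁₀(σ'_f/σ'_p)]
    = 2.2/2.05 × [0.089×log₁₀(45.2/33.534) + 0.22×log₁₀(55.874/45.2)]
    = 1.0732 × [0.011539 + 0.020256] = 0.03412 m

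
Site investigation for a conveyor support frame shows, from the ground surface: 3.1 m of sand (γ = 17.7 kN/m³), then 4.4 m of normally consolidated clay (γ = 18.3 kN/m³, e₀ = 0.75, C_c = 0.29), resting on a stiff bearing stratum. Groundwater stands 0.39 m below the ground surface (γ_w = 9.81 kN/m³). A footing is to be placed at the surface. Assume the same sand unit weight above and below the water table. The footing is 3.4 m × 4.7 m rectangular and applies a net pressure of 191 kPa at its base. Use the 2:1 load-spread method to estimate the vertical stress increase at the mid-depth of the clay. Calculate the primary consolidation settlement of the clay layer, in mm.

Mid-depth of clay below the ground surface: z = 3.1 + 4.4/2 = 5.3 m.
Total vertical stress at mid-clay: σ_v = 17.7×3.1 + 18.3×2.2 = 95.13 kPa.
Pore pressure: u = 9.81×(5.3 − 0.39) = 48.167 kPa.
Initial effective stress: σ'_0 = σ_v − u = 95.13 − 48.167 = 46.963 kPa.
Stress increase at mid-clay by the 2:1 spreading method:
Δσ = qBL/((B+z)(L+z)) = 191×3.4×4.7/((3.4+5.3)(4.7+5.3)) = 35.083 kPa
Final effective stress: σ'_f = σ'_0 + Δσ = 46.963 + 35.083 = 82.046 kPa.
Normally consolidated clay, so the full stress increment lies on the virgin compression line:
S_c = C_c·H/(1+e₀)·log₁₀(σ'_f/σ'_0) = 0.29×4.4/(1+0.75)×log₁₀(82.046/46.963)
    = 0.72914 × 0.2423 = 0.1767 m

S_c ≈ 177 mm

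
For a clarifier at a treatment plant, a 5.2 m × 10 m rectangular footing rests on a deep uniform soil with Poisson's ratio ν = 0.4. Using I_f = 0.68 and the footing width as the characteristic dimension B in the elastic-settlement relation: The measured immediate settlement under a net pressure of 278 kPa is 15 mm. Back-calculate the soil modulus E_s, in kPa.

E_s ≈ 55000 kPa

S_e = q·B·(1−ν²)/E_s · I_f  ⇒  E_s = q·B·(1−ν²)·I_f / S_e.
E_s = 278 × 5.2 × 0.84 × 0.68 / 0.015 = 55050 kPa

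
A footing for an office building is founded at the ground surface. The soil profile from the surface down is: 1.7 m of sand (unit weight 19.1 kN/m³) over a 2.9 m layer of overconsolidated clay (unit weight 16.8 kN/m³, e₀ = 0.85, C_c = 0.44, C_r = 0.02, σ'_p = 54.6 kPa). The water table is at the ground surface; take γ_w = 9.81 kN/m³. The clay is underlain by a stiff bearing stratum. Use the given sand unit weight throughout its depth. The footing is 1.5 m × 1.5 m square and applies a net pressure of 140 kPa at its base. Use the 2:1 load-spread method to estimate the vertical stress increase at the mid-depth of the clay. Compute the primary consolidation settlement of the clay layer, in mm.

Mid-depth of clay below the ground surface: z = 1.7 + 2.9/2 = 3.15 m.
Total vertical stress at mid-clay: σ_v = 19.1×1.7 + 16.8×1.45 = 56.83 kPa.
Pore pressure: u = 9.81×(3.15 − 0) = 30.902 kPa.
Initial effective stress: σ'_0 = σ_v − u = 56.83 − 30.902 = 25.928 kPa.
Stress increase at mid-clay by the 2:1 spreading method:
Δσ = qBL/((B+z)(L+z)) = 140×1.5×1.5/((1.5+3.15)(1.5+3.15)) = 14.568 kPa
Final effective stress: σ'_f = 25.928 + 14.568 = 40.496 kPa.
σ'_f = 40.496 ≤ σ'_p = 54.6 kPa, so the clay remains overconsolidated and only the recompression index applies:
S_c = C_r·H/(1+e₀)·log₁₀(σ'_f/σ'_0) = 0.02×2.9/1.85×log₁₀(40.496/25.928)
    = 0.031352 × 0.19364 = 0.006071 m

S_c ≈ 6.07 mm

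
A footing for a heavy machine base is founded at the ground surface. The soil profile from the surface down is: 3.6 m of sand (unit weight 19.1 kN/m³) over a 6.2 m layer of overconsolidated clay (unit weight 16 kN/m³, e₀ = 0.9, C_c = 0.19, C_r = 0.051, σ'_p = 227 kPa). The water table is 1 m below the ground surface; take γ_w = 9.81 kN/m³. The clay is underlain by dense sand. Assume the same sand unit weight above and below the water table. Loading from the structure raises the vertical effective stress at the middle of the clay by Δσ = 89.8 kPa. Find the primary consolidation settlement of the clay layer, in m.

S_c ≈ 0.0644 m

Mid-depth of clay below the ground surface: z = 3.6 + 6.2/2 = 6.7 m.
Total vertical stress at mid-clay: σ_v = 19.1×3.6 + 16×3.1 = 118.36 kPa.
Pore pressure: u = 9.81×(6.7 − 1) = 55.917 kPa.
Initial effective stress: σ'_0 = σ_v − u = 118.36 − 55.917 = 62.443 kPa.
Final effective stress: σ'_f = 62.443 + 89.8 = 152.24 kPa.
σ'_f = 152.24 ≤ σ'_p = 227 kPa, so the clay remains overconsolidated and only the recompression index applies:
S_c = C_r·H/(1+e₀)·log₁₀(σ'_f/σ'_0) = 0.051×6.2/1.9×log₁₀(152.24/62.443)
    = 0.16642 × 0.38705 = 0.06441 m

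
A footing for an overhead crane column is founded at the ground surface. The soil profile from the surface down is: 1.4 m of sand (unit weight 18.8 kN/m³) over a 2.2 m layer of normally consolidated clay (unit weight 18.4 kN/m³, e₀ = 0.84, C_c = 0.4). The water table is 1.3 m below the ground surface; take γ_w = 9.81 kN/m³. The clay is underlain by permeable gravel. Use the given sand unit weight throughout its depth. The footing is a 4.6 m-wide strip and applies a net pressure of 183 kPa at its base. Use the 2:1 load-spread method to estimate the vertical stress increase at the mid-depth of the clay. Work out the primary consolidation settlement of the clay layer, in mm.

S_c ≈ 308 mm

Mid-depth of clay below the ground surface: z = 1.4 + 2.2/2 = 2.5 m.
Total vertical stress at mid-clay: σ_v = 18.8×1.4 + 18.4×1.1 = 46.56 kPa.
Pore pressure: u = 9.81×(2.5 − 1.3) = 11.772 kPa.
Initial effective stress: σ'_0 = σ_v − u = 46.56 − 11.772 = 34.788 kPa.
Stress increase at mid-clay by the 2:1 spreading method:
Δσ = qB/(B+z) = 183×4.6/(4.6+2.5) = 118.56 kPa
Final effective stress: σ'_f = σ'_0 + Δσ = 34.788 + 118.56 = 153.35 kPa.
Normally consolidated clay, so the full stress increment lies on the virgin compression line:
S_c = C_c·H/(1+e₀)·log₁₀(σ'_f/σ'_0) = 0.4×2.2/(1+0.84)×log₁₀(153.35/34.788)
    = 0.47826 × 0.64425 = 0.3081 m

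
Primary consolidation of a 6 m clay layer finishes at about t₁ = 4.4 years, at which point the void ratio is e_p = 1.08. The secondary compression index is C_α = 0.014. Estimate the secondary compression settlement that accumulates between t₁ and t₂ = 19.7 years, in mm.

S_s ≈ 26.3 mm

Secondary compression: S_s = C_α·H/(1+e_p)·log₁₀(t₂/t₁)
S_s = 0.014×6/(1+1.08)×log₁₀(19.7/4.4)
    = 0.04038 × 0.651 = 0.02629 m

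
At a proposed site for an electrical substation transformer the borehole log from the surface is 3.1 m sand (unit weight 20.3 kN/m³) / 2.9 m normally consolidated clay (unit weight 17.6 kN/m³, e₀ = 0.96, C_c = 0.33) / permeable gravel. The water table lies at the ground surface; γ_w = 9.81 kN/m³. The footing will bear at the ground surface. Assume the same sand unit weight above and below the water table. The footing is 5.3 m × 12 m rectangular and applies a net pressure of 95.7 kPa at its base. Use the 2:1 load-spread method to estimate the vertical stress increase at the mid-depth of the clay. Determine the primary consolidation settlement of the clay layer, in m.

Mid-depth of clay below the ground surface: z = 3.1 + 2.9/2 = 4.55 m.
Total vertical stress at mid-clay: σ_v = 20.3×3.1 + 17.6×1.45 = 88.45 kPa.
Pore pressure: u = 9.81×(4.55 − 0) = 44.636 kPa.
Initial effective stress: σ'_0 = σ_v − u = 88.45 − 44.636 = 43.814 kPa.
Stress increase at mid-clay by the 2:1 spreading method:
Δσ = qBL/((B+z)(L+z)) = 95.7×5.3×12/((5.3+4.55)(12+4.55)) = 37.337 kPa
Final effective stress: σ'_f = σ'_0 + Δσ = 43.814 + 37.337 = 81.151 kPa.
Normally consolidated clay, so the full stress increment lies on the virgin compression line:
S_c = C_c·H/(1+e₀)·log₁₀(σ'_f/σ'_0) = 0.33×2.9/(1+0.96)×log₁₀(81.151/43.814)
    = 0.48827 × 0.26768 = 0.1307 m

S_c ≈ 0.131 m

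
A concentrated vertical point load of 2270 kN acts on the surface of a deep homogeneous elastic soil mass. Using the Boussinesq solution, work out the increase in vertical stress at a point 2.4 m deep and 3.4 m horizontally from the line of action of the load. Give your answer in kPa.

Boussinesq vertical stress below a point load on an elastic half-space:
Δσ_z = 3P/(2πz²) · [1 + (r/z)²]^(−5/2)
r/z = 3.4/2.4 = 1.4167; [1+(r/z)²]^(−5/2) = 0.06378.
Δσ_z = 3×2270/(2π×2.4²) × 0.06378 = 188.17 × 0.06378 = 12 kPa

Δσ_z ≈ 12 kPa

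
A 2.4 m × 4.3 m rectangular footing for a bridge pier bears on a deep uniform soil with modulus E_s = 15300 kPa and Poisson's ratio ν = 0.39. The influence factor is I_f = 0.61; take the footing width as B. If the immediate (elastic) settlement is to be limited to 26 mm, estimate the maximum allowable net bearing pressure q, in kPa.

q ≈ 320 kPa

S_e = q·B·(1−ν²)/E_s · I_f  ⇒  q = S_e·E_s / (B·(1−ν²)·I_f).
q = 0.026 × 15300 / (2.4 × 0.8479 × 0.61) = 320.5 kPa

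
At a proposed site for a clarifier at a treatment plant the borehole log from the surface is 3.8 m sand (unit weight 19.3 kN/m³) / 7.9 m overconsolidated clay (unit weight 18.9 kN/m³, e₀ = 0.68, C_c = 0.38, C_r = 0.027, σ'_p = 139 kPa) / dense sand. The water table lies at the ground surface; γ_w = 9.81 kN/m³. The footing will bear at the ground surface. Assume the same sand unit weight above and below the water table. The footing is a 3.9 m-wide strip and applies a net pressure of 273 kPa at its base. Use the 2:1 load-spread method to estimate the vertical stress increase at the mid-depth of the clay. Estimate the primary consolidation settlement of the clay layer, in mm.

S_c ≈ 162 mm

Mid-depth of clay below the ground surface: z = 3.8 + 7.9/2 = 7.75 m.
Total vertical stress at mid-clay: σ_v = 19.3×3.8 + 18.9×3.95 = 148 kPa.
Pore pressure: u = 9.81×(7.75 − 0) = 76.028 kPa.
Initial effective stress: σ'_0 = σ_v − u = 148 − 76.028 = 71.972 kPa.
Stress increase at mid-clay by the 2:1 spreading method:
Δσ = qB/(B+z) = 273×3.9/(3.9+7.75) = 91.391 kPa
Final effective stress: σ'_f = 71.972 + 91.391 = 163.36 kPa.
σ'_f = 163.36 > σ'_p = 139 kPa, so the stress path crosses the preconsolidation pressure — recompression up to σ'_p, then virgin compression beyond:
S_c = H/(1+e₀)·[C_r·log₁₀(σ'_p/σ'_0) + C_c·log₁₀(σ'_f/σ'_p)]
    = 7.9/1.68 × [0.027×log₁₀(139/71.972) + 0.38×log₁₀(163.36/139)]
    = 4.7024 × [0.007718 + 0.02665] = 0.1616 m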